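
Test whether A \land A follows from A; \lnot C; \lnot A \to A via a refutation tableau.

Yes

Initial set: {T A; T \lnot C; T (\lnot A \to A); F (A \land A)}.
T (\lnot A \to A): β-rule — branch into F \lnot A  //  T A.
  branch 1 (add F \lnot A):
    F (A \land A): β-rule — branch into F A  //  F A.
      branch 1.1 (add F A):
        × closes — contains both A and \lnot A.
      branch 1.2 (add F A):
        × closes — contains both A and \lnot A.
  branch 2 (add T A):
    F (A \land A): β-rule — branch into F A  //  F A.
      branch 2.1 (add F A):
        × closes — contains both A and \lnot A.
      branch 2.2 (add F A):
        × closes — contains both A and \lnot A.
All 4 branches close.
Every branch closed, so the premises entail the conclusion.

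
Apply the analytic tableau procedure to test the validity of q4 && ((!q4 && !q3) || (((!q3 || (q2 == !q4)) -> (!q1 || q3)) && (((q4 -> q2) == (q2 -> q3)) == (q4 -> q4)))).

Not valid

Assume the negation and expand:
Initial set: {!(q4 && ((!q4 && !q3) || (((!q3 || (q2 == !q4)) -> (!q1 || q3)) && (((q4 -> q2) == (q2 -> q3)) == (q4 -> q4)))))}.
!(q4 && ((!q4 && !q3) || (((!q3 || (q2 == !q4)) -> (!q1 || q3)) && (((q4 -> q2) == (q2 -> q3)) == (q4 -> q4))))): β-rule — branch into !q4  //  !((!q4 && !q3) || (((!q3 || (q2 == !q4)) -> (!q1 || q3)) && (((q4 -> q2) == (q2 -> q3)) == (q4 -> q4)))).
  branch 1 (add !q4):
    ○ open, literals {q4=0}.
  branch 2 (add !((!q4 && !q3) || (((!q3 || (q2 == !q4)) -> (!q1 || q3)) && (((q4 -> q2) == (q2 -> q3)) == (q4 -> q4))))):
    !((!q4 && !q3) || (((!q3 || (q2 == !q4)) -> (!q1 || q3)) && (((q4 -> q2) == (q2 -> q3)) == (q4 -> q4)))): α-rule — add !(!q4 && !q3), !(((!q3 || (q2 == !q4)) -> (!q1 || q3)) && (((q4 -> q2) == (q2 -> q3)) == (q4 -> q4))).
    !(!q4 && !q3): β-rule — branch into !!q4  //  !!q3.
      branch 2.1 (add !!q4):
        !(((!q3 || (q2 == !q4)) -> (!q1 || q3)) && (((q4 -> q2) == (q2 -> q3)) == (q4 -> q4))): β-rule — branch into !((!q3 || (q2 == !q4)) -> (!q1 || q3))  //  !(((q4 -> q2) == (q2 -> q3)) == (q4 -> q4)).
          branch 2.1.1 (add !((!q3 || (q2 == !q4)) -> (!q1 || q3))):
            !((!q3 || (q2 == !q4)) -> (!q1 || q3)): α-rule — add (!q3 || (q2 == !q4)), !(!q1 || q3).
            !(!q1 || q3): α-rule — add !!q1, !q3.
            (!q3 || (q2 == !q4)): β-rule — branch into !q3  //  (q2 == !q4).
              branch 2.1.1.1 (add !q3):
                ○ open, literals {q1=1, q3=0, q4=1}.
              branch 2.1.1.2 (add (q2 == !q4)):
                (q2 == !q4): β-rule — branch into q2, !q4  //  !q2, !!q4.
                  branch 2.1.1.2.1 (add q2, !q4):
                    × closes — contains both q4 and !q4.
                  branch 2.1.1.2.2 (add !q2, !!q4):
                    ○ open, literals {q1=1, q2=0, q3=0, q4=1}.
          branch 2.1.2 (add !(((q4 -> q2) == (q2 -> q3)) == (q4 -> q4))):
            !(((q4 -> q2) == (q2 -> q3)) == (q4 -> q4)): β-rule — branch into ((q4 -> q2) == (q2 -> q3)), !(q4 -> q4)  //  !((q4 -> q2) == (q2 -> q3)), (q4 -> q4).
              branch 2.1.2.1 (add ((q4 -> q2) == (q2 -> q3)), !(q4 -> q4)):
                !(q4 -> q4): α-rule — add q4, !q4.
                × closes — contains both q4 and !q4.
              branch 2.1.2.2 (add !((q4 -> q2) == (q2 -> q3)), (q4 -> q4)):
                !((q4 -> q2) == (q2 -> q3)): β-rule — branch into (q4 -> q2), !(q2 -> q3)  //  !(q4 -> q2), (q2 -> q3).
                  branch 2.1.2.2.1 (add (q4 -> q2), !(q2 -> q3)):
                    !(q2 -> q3): α-rule — add q2, !q3.
                    (q4 -> q4): β-rule — branch into !q4  //  q4.
                      branch 2.1.2.2.1.1 (add !q4):
                        × closes — contains both q4 and !q4.
                      branch 2.1.2.2.1.2 (add q4):
                        (q4 -> q2): β-rule — branch into !q4  //  q2.
                          branch 2.1.2.2.1.2.1 (add !q4):
                            × closes — contains both q4 and !q4.
                          branch 2.1.2.2.1.2.2 (add q2):
                            ○ open, literals {q2=1, q3=0, q4=1}.
                  branch 2.1.2.2.2 (add !(q4 -> q2), (q2 -> q3)):
                    !(q4 -> q2): α-rule — add q4, !q2.
                    (q4 -> q4): β-rule — branch into !q4  //  q4.
                      branch 2.1.2.2.2.1 (add !q4):
                        × closes — contains both q4 and !q4.
                      branch 2.1.2.2.2.2 (add q4):
                        (q2 -> q3): β-rule — branch into !q2  //  q3.
                          branch 2.1.2.2.2.2.1 (add !q2):
                            ○ open, literals {q2=0, q4=1}.
                          branch 2.1.2.2.2.2.2 (add q3):
                            ○ open, literals {q2=0, q3=1, q4=1}.
      branch 2.2 (add !!q3):
        !(((!q3 || (q2 == !q4)) -> (!q1 || q3)) && (((q4 -> q2) == (q2 -> q3)) == (q4 -> q4))): β-rule — branch into !((!q3 || (q2 == !q4)) -> (!q1 || q3))  //  !(((q4 -> q2) == (q2 -> q3)) == (q4 -> q4)).
          branch 2.2.1 (add !((!q3 || (q2 == !q4)) -> (!q1 || q3))):
            !((!q3 || (q2 == !q4)) -> (!q1 || q3)): α-rule — add (!q3 || (q2 == !q4)), !(!q1 || q3).
            !(!q1 || q3): α-rule — add !!q1, !q3.
            × closes — contains both q3 and !q3.
          branch 2.2.2 (add !(((q4 -> q2) == (q2 -> q3)) == (q4 -> q4))):
            !(((q4 -> q2) == (q2 -> q3)) == (q4 -> q4)): β-rule — branch into ((q4 -> q2) == (q2 -> q3)), !(q4 -> q4)  //  !((q4 -> q2) == (q2 -> q3)), (q4 -> q4).
              branch 2.2.2.1 (add ((q4 -> q2) == (q2 -> q3)), !(q4 -> q4)):
                !(q4 -> q4): α-rule — add q4, !q4.
                × closes — contains both q4 and !q4.
              branch 2.2.2.2 (add !((q4 -> q2) == (q2 -> q3)), (q4 -> q4)):
                !((q4 -> q2) == (q2 -> q3)): β-rule — branch into (q4 -> q2), !(q2 -> q3)  //  !(q4 -> q2), (q2 -> q3).
                  branch 2.2.2.2.1 (add (q4 -> q2), !(q2 -> q3)):
                    !(q2 -> q3): α-rule — add q2, !q3.
                    × closes — contains both q3 and !q3.
                  branch 2.2.2.2.2 (add !(q4 -> q2), (q2 -> q3)):
                    !(q4 -> q2): α-rule — add q4, !q2.
                    (q4 -> q4): β-rule — branch into !q4  //  q4.
                      branch 2.2.2.2.2.1 (add !q4):
                        × closes — contains both q4 and !q4.
                      branch 2.2.2.2.2.2 (add q4):
                        (q2 -> q3): β-rule — branch into !q2  //  q3.
                          branch 2.2.2.2.2.2.1 (add !q2):
                            ○ open, literals {q2=0, q3=1, q4=1}.
                          branch 2.2.2.2.2.2.2 (add q3):
                            ○ open, literals {q2=0, q3=1, q4=1}.
9 branches closed, 8 open.
An open branch gives a countermodel: q4=0 (unmentioned atoms arbitrary); under it the original formula is false.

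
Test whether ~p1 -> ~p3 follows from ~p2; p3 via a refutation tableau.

No

Initial set: {~p2; p3; ~(~p1 -> ~p3)}.
~(~p1 -> ~p3): α-rule — add ~p1, ~~p3.
○ open, literals {p1=0, p2=0, p3=1}.
0 branches closed, 1 open.
An open branch gives a countermodel: p1=0, p2=0, p3=1 (unmentioned atoms arbitrary); the premises hold there but the conclusion fails.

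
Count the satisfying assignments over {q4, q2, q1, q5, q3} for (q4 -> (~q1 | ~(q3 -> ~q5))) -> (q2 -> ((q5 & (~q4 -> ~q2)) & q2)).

Initial set: {((q4 -> (~q1 | ~(q3 -> ~q5))) -> (q2 -> ((q5 & (~q4 -> ~q2)) & q2)))}.
((q4 -> (~q1 | ~(q3 -> ~q5))) -> (q2 -> ((q5 & (~q4 -> ~q2)) & q2))): β-rule — branch into ~(q4 -> (~q1 | ~(q3 -> ~q5)))  //  (q2 -> ((q5 & (~q4 -> ~q2)) & q2)).
  branch 1 (add ~(q4 -> (~q1 | ~(q3 -> ~q5)))):
    ~(q4 -> (~q1 | ~(q3 -> ~q5))): α-rule — add q4, ~(~q1 | ~(q3 -> ~q5)).
    ~(~q1 | ~(q3 -> ~q5)): α-rule — add ~~q1, ~~(q3 -> ~q5).
    ~~(q3 -> ~q5): β-rule — branch into ~q3  //  ~q5.
      branch 1.1 (add ~q3):
        ○ open, literals {q1=1, q3=0, q4=1}.
      branch 1.2 (add ~q5):
        ○ open, literals {q1=1, q4=1, q5=0}.
  branch 2 (add (q2 -> ((q5 & (~q4 -> ~q2)) & q2))):
    (q2 -> ((q5 & (~q4 -> ~q2)) & q2)): β-rule — branch into ~q2  //  ((q5 & (~q4 -> ~q2)) & q2).
      branch 2.1 (add ~q2):
        ○ open, literals {q2=0}.
      branch 2.2 (add ((q5 & (~q4 -> ~q2)) & q2)):
        ((q5 & (~q4 -> ~q2)) & q2): α-rule — add (q5 & (~q4 -> ~q2)), q2.
        (q5 & (~q4 -> ~q2)): α-rule — add q5, (~q4 -> ~q2).
        (~q4 -> ~q2): β-rule — branch into ~~q4  //  ~q2.
          branch 2.2.1 (add ~~q4):
            ○ open, literals {q2=1, q4=1, q5=1}.
          branch 2.2.2 (add ~q2):
            × closes — contains both q2 and ~q2.
1 branch closed, 4 open.
Each open branch fixes some atoms; the unmentioned ones are free. Counting distinct full assignments: branch {q1=1, q3=0, q4=1} (q2, q5) contributes 4 new; branch {q1=1, q4=1, q5=0} (q2, q3) contributes 2 new; branch {q2=0} (q4, q1, q5, q3) contributes 13 new; branch {q2=1, q4=1, q5=1} (q1, q3) contributes 3 new. Total: 22.

22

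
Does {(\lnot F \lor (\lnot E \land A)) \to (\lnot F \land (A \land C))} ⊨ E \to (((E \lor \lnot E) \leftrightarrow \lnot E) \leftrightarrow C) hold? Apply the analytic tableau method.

Initial set: {((\lnot F \lor (\lnot E \land A)) \to (\lnot F \land (A \land C))); \lnot (E \to (((E \lor \lnot E) \leftrightarrow \lnot E) \leftrightarrow C))}.
\lnot (E \to (((E \lor \lnot E) \leftrightarrow \lnot E) \leftrightarrow C)): α-rule — add E, \lnot (((E \lor \lnot E) \leftrightarrow \lnot E) \leftrightarrow C).
((\lnot F \lor (\lnot E \land A)) \to (\lnot F \land (A \land C))): β-rule — branch into \lnot (\lnot F \lor (\lnot E \land A))  //  (\lnot F \land (A \land C)).
  branch 1 (add \lnot (\lnot F \lor (\lnot E \land A))):
    \lnot (\lnot F \lor (\lnot E \land A)): α-rule — add \lnot \lnot F, \lnot (\lnot E \land A).
    \lnot (((E \lor \lnot E) \leftrightarrow \lnot E) \leftrightarrow C): β-rule — branch into ((E \lor \lnot E) \leftrightarrow \lnot E), \lnot C  //  \lnot ((E \lor \lnot E) \leftrightarrow \lnot E), C.
      branch 1.1 (add ((E \lor \lnot E) \leftrightarrow \lnot E), \lnot C):
        \lnot (\lnot E \land A): β-rule — branch into \lnot \lnot E  //  \lnot A.
          branch 1.1.1 (add \lnot \lnot E):
            ((E \lor \lnot E) \leftrightarrow \lnot E): β-rule — branch into (E \lor \lnot E), \lnot E  //  \lnot (E \lor \lnot E), \lnot \lnot E.
              branch 1.1.1.1 (add (E \lor \lnot E), \lnot E):
                × closes — contains both E and \lnot E.
              branch 1.1.1.2 (add \lnot (E \lor \lnot E), \lnot \lnot E):
                \lnot (E \lor \lnot E): α-rule — add \lnot E, \lnot \lnot E.
                × closes — contains both E and \lnot E.
          branch 1.1.2 (add \lnot A):
            ((E \lor \lnot E) \leftrightarrow \lnot E): β-rule — branch into (E \lor \lnot E), \lnot E  //  \lnot (E \lor \lnot E), \lnot \lnot E.
              branch 1.1.2.1 (add (E \lor \lnot E), \lnot E):
                × closes — contains both E and \lnot E.
              branch 1.1.2.2 (add \lnot (E \lor \lnot E), \lnot \lnot E):
                \lnot (E \lor \lnot E): α-rule — add \lnot E, \lnot \lnot E.
                × closes — contains both E and \lnot E.
      branch 1.2 (add \lnot ((E \lor \lnot E) \leftrightarrow \lnot E), C):
        \lnot (\lnot E \land A): β-rule — branch into \lnot \lnot E  //  \lnot A.
          branch 1.2.1 (add \lnot \lnot E):
            \lnot ((E \lor \lnot E) \leftrightarrow \lnot E): β-rule — branch into (E \lor \lnot E), \lnot \lnot E  //  \lnot (E \lor \lnot E), \lnot E.
              branch 1.2.1.1 (add (E \lor \lnot E), \lnot \lnot E):
                (E \lor \lnot E): β-rule — branch into E  //  \lnot E.
                  branch 1.2.1.1.1 (add E):
                    ○ open, literals {C=true, E=true, F=true}.
                  branch 1.2.1.1.2 (add \lnot E):
                    × closes — contains both E and \lnot E.
              branch 1.2.1.2 (add \lnot (E \lor \lnot E), \lnot E):
                × closes — contains both E and \lnot E.
          branch 1.2.2 (add \lnot A):
            \lnot ((E \lor \lnot E) \leftrightarrow \lnot E): β-rule — branch into (E \lor \lnot E), \lnot \lnot E  //  \lnot (E \lor \lnot E), \lnot E.
              branch 1.2.2.1 (add (E \lor \lnot E), \lnot \lnot E):
                (E \lor \lnot E): β-rule — branch into E  //  \lnot E.
                  branch 1.2.2.1.1 (add E):
                    ○ open, literals {A=false, C=true, E=true, F=true}.
                  branch 1.2.2.1.2 (add \lnot E):
                    × closes — contains both E and \lnot E.
              branch 1.2.2.2 (add \lnot (E \lor \lnot E), \lnot E):
                × closes — contains both E and \lnot E.
  branch 2 (add (\lnot F \land (A \land C))):
    (\lnot F \land (A \land C)): α-rule — add \lnot F, (A \land C).
    (A \land C): α-rule — add A, C.
    \lnot (((E \lor \lnot E) \leftrightarrow \lnot E) \leftrightarrow C): β-rule — branch into ((E \lor \lnot E) \leftrightarrow \lnot E), \lnot C  //  \lnot ((E \lor \lnot E) \leftrightarrow \lnot E), C.
      branch 2.1 (add ((E \lor \lnot E) \leftrightarrow \lnot E), \lnot C):
        × closes — contains both C and \lnot C.
      branch 2.2 (add \lnot ((E \lor \lnot E) \leftrightarrow \lnot E), C):
        \lnot ((E \lor \lnot E) \leftrightarrow \lnot E): β-rule — branch into (E \lor \lnot E), \lnot \lnot E  //  \lnot (E \lor \lnot E), \lnot E.
          branch 2.2.1 (add (E \lor \lnot E), \lnot \lnot E):
            (E \lor \lnot E): β-rule — branch into E  //  \lnot E.
              branch 2.2.1.1 (add E):
                ○ open, literals {A=true, C=true, E=true, F=false}.
              branch 2.2.1.2 (add \lnot E):
                × closes — contains both E and \lnot E.
          branch 2.2.2 (add \lnot (E \lor \lnot E), \lnot E):
            × closes — contains both E and \lnot E.
11 branches closed, 3 open.
An open branch gives a countermodel: C=true, E=true, F=true (unmentioned atoms arbitrary); the premises hold there but the conclusion fails.

No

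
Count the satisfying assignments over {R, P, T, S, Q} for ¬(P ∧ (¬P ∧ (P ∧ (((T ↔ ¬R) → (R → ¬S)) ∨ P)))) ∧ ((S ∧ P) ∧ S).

Initial set: {(¬(P ∧ (¬P ∧ (P ∧ (((T ↔ ¬R) → (R → ¬S)) ∨ P)))) ∧ ((S ∧ P) ∧ S))}.
(¬(P ∧ (¬P ∧ (P ∧ (((T ↔ ¬R) → (R → ¬S)) ∨ P)))) ∧ ((S ∧ P) ∧ S)): α-rule — add ¬(P ∧ (¬P ∧ (P ∧ (((T ↔ ¬R) → (R → ¬S)) ∨ P)))), ((S ∧ P) ∧ S).
((S ∧ P) ∧ S): α-rule — add (S ∧ P), S.
(S ∧ P): α-rule — add S, P.
¬(P ∧ (¬P ∧ (P ∧ (((T ↔ ¬R) → (R → ¬S)) ∨ P)))): β-rule — branch into ¬P  //  ¬(¬P ∧ (P ∧ (((T ↔ ¬R) → (R → ¬S)) ∨ P))).
  branch 1 (add ¬P):
    × closes — contains both P and ¬P.
  branch 2 (add ¬(¬P ∧ (P ∧ (((T ↔ ¬R) → (R → ¬S)) ∨ P)))):
    ¬(¬P ∧ (P ∧ (((T ↔ ¬R) → (R → ¬S)) ∨ P))): β-rule — branch into ¬¬P  //  ¬(P ∧ (((T ↔ ¬R) → (R → ¬S)) ∨ P)).
      branch 2.1 (add ¬¬P):
        ○ open, literals {P=true, S=true}.
      branch 2.2 (add ¬(P ∧ (((T ↔ ¬R) → (R → ¬S)) ∨ P))):
        ¬(P ∧ (((T ↔ ¬R) → (R → ¬S)) ∨ P)): β-rule — branch into ¬P  //  ¬(((T ↔ ¬R) → (R → ¬S)) ∨ P).
          branch 2.2.1 (add ¬P):
            × closes — contains both P and ¬P.
          branch 2.2.2 (add ¬(((T ↔ ¬R) → (R → ¬S)) ∨ P)):
            ¬(((T ↔ ¬R) → (R → ¬S)) ∨ P): α-rule — add ¬((T ↔ ¬R) → (R → ¬S)), ¬P.
            × closes — contains both P and ¬P.
3 branches closed, 1 open.
Each open branch fixes some atoms; the unmentioned ones are free. Counting distinct full assignments: branch {P=true, S=true} (R, T, Q) contributes 8 new. Total: 8.

8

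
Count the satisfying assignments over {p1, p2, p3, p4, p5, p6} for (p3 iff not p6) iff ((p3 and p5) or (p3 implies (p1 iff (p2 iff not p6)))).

32

Initial set: {T ((p3 iff not p6) iff ((p3 and p5) or (p3 implies (p1 iff (p2 iff not p6)))))}.
T ((p3 iff not p6) iff ((p3 and p5) or (p3 implies (p1 iff (p2 iff not p6))))): β-rule — branch into T (p3 iff not p6), T ((p3 and p5) or (p3 implies (p1 iff (p2 iff not p6))))  //  F (p3 iff not p6), F ((p3 and p5) or (p3 implies (p1 iff (p2 iff not p6)))).
  branch 1 (add T (p3 iff not p6), T ((p3 and p5) or (p3 implies (p1 iff (p2 iff not p6))))):
    T (p3 iff not p6): β-rule — branch into T p3, T not p6  //  F p3, F not p6.
      branch 1.1 (add T p3, T not p6):
        T ((p3 and p5) or (p3 implies (p1 iff (p2 iff not p6)))): β-rule — branch into T (p3 and p5)  //  T (p3 implies (p1 iff (p2 iff not p6))).
          branch 1.1.1 (add T (p3 and p5)):
            T (p3 and p5): α-rule — add T p3, T p5.
            ○ open, literals {p3=1, p5=1, p6=0}.
          branch 1.1.2 (add T (p3 implies (p1 iff (p2 iff not p6)))):
            T (p3 implies (p1 iff (p2 iff not p6))): β-rule — branch into F p3  //  T (p1 iff (p2 iff not p6)).
              branch 1.1.2.1 (add F p3):
                × closes — contains both p3 and not p3.
              branch 1.1.2.2 (add T (p1 iff (p2 iff not p6))):
                T (p1 iff (p2 iff not p6)): β-rule — branch into T p1, T (p2 iff not p6)  //  F p1, F (p2 iff not p6).
                  branch 1.1.2.2.1 (add T p1, T (p2 iff not p6)):
                    T (p2 iff not p6): β-rule — branch into T p2, T not p6  //  F p2, F not p6.
                      branch 1.1.2.2.1.1 (add T p2, T not p6):
                        ○ open, literals {p1=1, p2=1, p3=1, p6=0}.
                      branch 1.1.2.2.1.2 (add F p2, F not p6):
                        × closes — contains both p6 and not p6.
                  branch 1.1.2.2.2 (add F p1, F (p2 iff not p6)):
                    F (p2 iff not p6): β-rule — branch into T p2, F not p6  //  F p2, T not p6.
                      branch 1.1.2.2.2.1 (add T p2, F not p6):
                        × closes — contains both p6 and not p6.
                      branch 1.1.2.2.2.2 (add F p2, T not p6):
                        ○ open, literals {p1=0, p2=0, p3=1, p6=0}.
      branch 1.2 (add F p3, F not p6):
        T ((p3 and p5) or (p3 implies (p1 iff (p2 iff not p6)))): β-rule — branch into T (p3 and p5)  //  T (p3 implies (p1 iff (p2 iff not p6))).
          branch 1.2.1 (add T (p3 and p5)):
            T (p3 and p5): α-rule — add T p3, T p5.
            × closes — contains both p3 and not p3.
          branch 1.2.2 (add T (p3 implies (p1 iff (p2 iff not p6)))):
            T (p3 implies (p1 iff (p2 iff not p6))): β-rule — branch into F p3  //  T (p1 iff (p2 iff not p6)).
              branch 1.2.2.1 (add F p3):
                ○ open, literals {p3=0, p6=1}.
              branch 1.2.2.2 (add T (p1 iff (p2 iff not p6))):
                T (p1 iff (p2 iff not p6)): β-rule — branch into T p1, T (p2 iff not p6)  //  F p1, F (p2 iff not p6).
                  branch 1.2.2.2.1 (add T p1, T (p2 iff not p6)):
                    T (p2 iff not p6): β-rule — branch into T p2, T not p6  //  F p2, F not p6.
                      branch 1.2.2.2.1.1 (add T p2, T not p6):
                        × closes — contains both p6 and not p6.
                      branch 1.2.2.2.1.2 (add F p2, F not p6):
                        ○ open, literals {p1=1, p2=0, p3=0, p6=1}.
                  branch 1.2.2.2.2 (add F p1, F (p2 iff not p6)):
                    F (p2 iff not p6): β-rule — branch into T p2, F not p6  //  F p2, T not p6.
                      branch 1.2.2.2.2.1 (add T p2, F not p6):
                        ○ open, literals {p1=0, p2=1, p3=0, p6=1}.
                      branch 1.2.2.2.2.2 (add F p2, T not p6):
                        × closes — contains both p6 and not p6.
  branch 2 (add F (p3 iff not p6), F ((p3 and p5) or (p3 implies (p1 iff (p2 iff not p6))))):
    F ((p3 and p5) or (p3 implies (p1 iff (p2 iff not p6)))): α-rule — add F (p3 and p5), F (p3 implies (p1 iff (p2 iff not p6))).
    F (p3 implies (p1 iff (p2 iff not p6))): α-rule — add T p3, F (p1 iff (p2 iff not p6)).
    F (p3 iff not p6): β-rule — branch into T p3, F not p6  //  F p3, T not p6.
      branch 2.1 (add T p3, F not p6):
        F (p3 and p5): β-rule — branch into F p3  //  F p5.
          branch 2.1.1 (add F p3):
            × closes — contains both p3 and not p3.
          branch 2.1.2 (add F p5):
            F (p1 iff (p2 iff not p6)): β-rule — branch into T p1, F (p2 iff not p6)  //  F p1, T (p2 iff not p6).
              branch 2.1.2.1 (add T p1, F (p2 iff not p6)):
                F (p2 iff not p6): β-rule — branch into T p2, F not p6  //  F p2, T not p6.
                  branch 2.1.2.1.1 (add T p2, F not p6):
                    ○ open, literals {p1=1, p2=1, p3=1, p5=0, p6=1}.
                  branch 2.1.2.1.2 (add F p2, T not p6):
                    × closes — contains both p6 and not p6.
              branch 2.1.2.2 (add F p1, T (p2 iff not p6)):
                T (p2 iff not p6): β-rule — branch into T p2, T not p6  //  F p2, F not p6.
                  branch 2.1.2.2.1 (add T p2, T not p6):
                    × closes — contains both p6 and not p6.
                  branch 2.1.2.2.2 (add F p2, F not p6):
                    ○ open, literals {p1=0, p2=0, p3=1, p5=0, p6=1}.
      branch 2.2 (add F p3, T not p6):
        × closes — contains both p3 and not p3.
10 branches closed, 8 open.
Each open branch fixes some atoms; the unmentioned ones are free. Counting distinct full assignments: branch {p3=1, p5=1, p6=0} (p1, p2, p4) contributes 8 new; branch {p1=1, p2=1, p3=1, p6=0} (p4, p5) contributes 2 new; branch {p1=0, p2=0, p3=1, p6=0} (p4, p5) contributes 2 new; branch {p3=0, p6=1} (p1, p2, p4, p5) contributes 16 new; branch {p1=1, p2=0, p3=0, p6=1} (p4, p5) contributes 0 new; branch {p1=0, p2=1, p3=0, p6=1} (p4, p5) contributes 0 new; branch {p1=1, p2=1, p3=1, p5=0, p6=1} (p4) contributes 2 new; branch {p1=0, p2=0, p3=1, p5=0, p6=1} (p4) contributes 2 new. Total: 32.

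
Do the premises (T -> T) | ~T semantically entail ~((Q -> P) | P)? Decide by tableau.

No

Initial set: {((T -> T) | ~T); ~~((Q -> P) | P)}.
((T -> T) | ~T): β-rule — branch into (T -> T)  //  ~T.
  branch 1 (add (T -> T)):
    ~~((Q -> P) | P): β-rule — branch into (Q -> P)  //  P.
      branch 1.1 (add (Q -> P)):
        (T -> T): β-rule — branch into ~T  //  T.
          branch 1.1.1 (add ~T):
            (Q -> P): β-rule — branch into ~Q  //  P.
              branch 1.1.1.1 (add ~Q):
                ○ open, literals {Q=F, T=F}.
              branch 1.1.1.2 (add P):
                ○ open, literals {P=T, T=F}.
          branch 1.1.2 (add T):
            (Q -> P): β-rule — branch into ~Q  //  P.
              branch 1.1.2.1 (add ~Q):
                ○ open, literals {Q=F, T=T}.
              branch 1.1.2.2 (add P):
                ○ open, literals {P=T, T=T}.
      branch 1.2 (add P):
        (T -> T): β-rule — branch into ~T  //  T.
          branch 1.2.1 (add ~T):
            ○ open, literals {P=T, T=F}.
          branch 1.2.2 (add T):
            ○ open, literals {P=T, T=T}.
  branch 2 (add ~T):
    ~~((Q -> P) | P): β-rule — branch into (Q -> P)  //  P.
      branch 2.1 (add (Q -> P)):
        (Q -> P): β-rule — branch into ~Q  //  P.
          branch 2.1.1 (add ~Q):
            ○ open, literals {Q=F, T=F}.
          branch 2.1.2 (add P):
            ○ open, literals {P=T, T=F}.
      branch 2.2 (add P):
        ○ open, literals {P=T, T=F}.
0 branches closed, 9 open.
An open branch gives a countermodel: Q=F, T=F (unmentioned atoms arbitrary); the premises hold there but the conclusion fails.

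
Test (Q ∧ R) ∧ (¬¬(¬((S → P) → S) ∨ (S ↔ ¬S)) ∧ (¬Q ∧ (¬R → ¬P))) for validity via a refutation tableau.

Not valid

Assume the negation and expand:
Initial set: {¬((Q ∧ R) ∧ (¬¬(¬((S → P) → S) ∨ (S ↔ ¬S)) ∧ (¬Q ∧ (¬R → ¬P))))}.
¬((Q ∧ R) ∧ (¬¬(¬((S → P) → S) ∨ (S ↔ ¬S)) ∧ (¬Q ∧ (¬R → ¬P)))): β-rule — branch into ¬(Q ∧ R)  //  ¬(¬¬(¬((S → P) → S) ∨ (S ↔ ¬S)) ∧ (¬Q ∧ (¬R → ¬P))).
  branch 1 (add ¬(Q ∧ R)):
    ¬(Q ∧ R): β-rule — branch into ¬Q  //  ¬R.
      branch 1.1 (add ¬Q):
        ○ open, literals {Q=false}.
      branch 1.2 (add ¬R):
        ○ open, literals {R=false}.
  branch 2 (add ¬(¬¬(¬((S → P) → S) ∨ (S ↔ ¬S)) ∧ (¬Q ∧ (¬R → ¬P)))):
    ¬(¬¬(¬((S → P) → S) ∨ (S ↔ ¬S)) ∧ (¬Q ∧ (¬R → ¬P))): β-rule — branch into ¬¬¬(¬((S → P) → S) ∨ (S ↔ ¬S))  //  ¬(¬Q ∧ (¬R → ¬P)).
      branch 2.1 (add ¬¬¬(¬((S → P) → S) ∨ (S ↔ ¬S))):
        ¬¬¬(¬((S → P) → S) ∨ (S ↔ ¬S)): drop double negation, giving ¬(¬((S → P) → S) ∨ (S ↔ ¬S)).
        ¬(¬((S → P) → S) ∨ (S ↔ ¬S)): α-rule — add ¬¬((S → P) → S), ¬(S ↔ ¬S).
        ¬¬((S → P) → S): β-rule — branch into ¬(S → P)  //  S.
          branch 2.1.1 (add ¬(S → P)):
            ¬(S → P): α-rule — add S, ¬P.
            ¬(S ↔ ¬S): β-rule — branch into S, ¬¬S  //  ¬S, ¬S.
              branch 2.1.1.1 (add S, ¬¬S):
                ○ open, literals {P=false, S=true}.
              branch 2.1.1.2 (add ¬S, ¬S):
                × closes — contains both S and ¬S.
          branch 2.1.2 (add S):
            ¬(S ↔ ¬S): β-rule — branch into S, ¬¬S  //  ¬S, ¬S.
              branch 2.1.2.1 (add S, ¬¬S):
                ○ open, literals {S=true}.
              branch 2.1.2.2 (add ¬S, ¬S):
                × closes — contains both S and ¬S.
      branch 2.2 (add ¬(¬Q ∧ (¬R → ¬P))):
        ¬(¬Q ∧ (¬R → ¬P)): β-rule — branch into ¬¬Q  //  ¬(¬R → ¬P).
          branch 2.2.1 (add ¬¬Q):
            ○ open, literals {Q=true}.
          branch 2.2.2 (add ¬(¬R → ¬P)):
            ¬(¬R → ¬P): α-rule — add ¬R, ¬¬P.
            ○ open, literals {P=true, R=false}.
2 branches closed, 6 open.
An open branch gives a countermodel: Q=false (unmentioned atoms arbitrary); under it the original formula is false.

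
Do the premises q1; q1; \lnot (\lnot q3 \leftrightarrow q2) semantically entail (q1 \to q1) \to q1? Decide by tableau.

Yes

Initial set: {q1; q1; \lnot (\lnot q3 \leftrightarrow q2); \lnot ((q1 \to q1) \to q1)}.
\lnot ((q1 \to q1) \to q1): α-rule — add (q1 \to q1), \lnot q1.
× closes — contains both q1 and \lnot q1.
All 1 branch closes.
Every branch closed, so the premises entail the conclusion.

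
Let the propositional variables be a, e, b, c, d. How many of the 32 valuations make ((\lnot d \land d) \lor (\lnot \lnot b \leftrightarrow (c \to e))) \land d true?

Initial set: {(((\lnot d \land d) \lor (\lnot \lnot b \leftrightarrow (c \to e))) \land d)}.
(((\lnot d \land d) \lor (\lnot \lnot b \leftrightarrow (c \to e))) \land d): α-rule — add ((\lnot d \land d) \lor (\lnot \lnot b \leftrightarrow (c \to e))), d.
((\lnot d \land d) \lor (\lnot \lnot b \leftrightarrow (c \to e))): β-rule — branch into (\lnot d \land d)  //  (\lnot \lnot b \leftrightarrow (c \to e)).
  branch 1 (add (\lnot d \land d)):
    (\lnot d \land d): α-rule — add \lnot d, d.
    × closes — contains both d and \lnot d.
  branch 2 (add (\lnot \lnot b \leftrightarrow (c \to e))):
    (\lnot \lnot b \leftrightarrow (c \to e)): β-rule — branch into \lnot \lnot b, (c \to e)  //  \lnot \lnot \lnot b, \lnot (c \to e).
      branch 2.1 (add \lnot \lnot b, (c \to e)):
        \lnot \lnot b: drop double negation, giving b.
        (c \to e): β-rule — branch into \lnot c  //  e.
          branch 2.1.1 (add \lnot c):
            ○ open, literals {b=1, c=0, d=1}.
          branch 2.1.2 (add e):
            ○ open, literals {b=1, d=1, e=1}.
      branch 2.2 (add \lnot \lnot \lnot b, \lnot (c \to e)):
        \lnot \lnot \lnot b: drop double negation, giving \lnot b.
        \lnot (c \to e): α-rule — add c, \lnot e.
        ○ open, literals {b=0, c=1, d=1, e=0}.
1 branch closed, 3 open.
Each open branch fixes some atoms; the unmentioned ones are free. Counting distinct full assignments: branch {b=1, c=0, d=1} (a, e) contributes 4 new; branch {b=1, d=1, e=1} (a, c) contributes 2 new; branch {b=0, c=1, d=1, e=0} (a) contributes 2 new. Total: 8.

8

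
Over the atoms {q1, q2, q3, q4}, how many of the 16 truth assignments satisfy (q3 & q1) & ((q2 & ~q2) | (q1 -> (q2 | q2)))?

2

Initial set: {((q3 & q1) & ((q2 & ~q2) | (q1 -> (q2 | q2))))}.
((q3 & q1) & ((q2 & ~q2) | (q1 -> (q2 | q2)))): α-rule — add (q3 & q1), ((q2 & ~q2) | (q1 -> (q2 | q2))).
(q3 & q1): α-rule — add q3, q1.
((q2 & ~q2) | (q1 -> (q2 | q2))): β-rule — branch into (q2 & ~q2)  //  (q1 -> (q2 | q2)).
  branch 1 (add (q2 & ~q2)):
    (q2 & ~q2): α-rule — add q2, ~q2.
    × closes — contains both q2 and ~q2.
  branch 2 (add (q1 -> (q2 | q2))):
    (q1 -> (q2 | q2)): β-rule — branch into ~q1  //  (q2 | q2).
      branch 2.1 (add ~q1):
        × closes — contains both q1 and ~q1.
      branch 2.2 (add (q2 | q2)):
        (q2 | q2): β-rule — branch into q2  //  q2.
          branch 2.2.1 (add q2):
            ○ open, literals {q1=T, q2=T, q3=T}.
          branch 2.2.2 (add q2):
            ○ open, literals {q1=T, q2=T, q3=T}.
2 branches closed, 2 open.
Each open branch fixes some atoms; the unmentioned ones are free. Counting distinct full assignments: branch {q1=T, q2=T, q3=T} (q4) contributes 2 new; branch {q1=T, q2=T, q3=T} (q4) contributes 0 new. Total: 2.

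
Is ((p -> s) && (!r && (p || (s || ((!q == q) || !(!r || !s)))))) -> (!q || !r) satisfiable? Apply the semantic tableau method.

Initial set: {(((p -> s) && (!r && (p || (s || ((!q == q) || !(!r || !s)))))) -> (!q || !r))}.
(((p -> s) && (!r && (p || (s || ((!q == q) || !(!r || !s)))))) -> (!q || !r)): β-rule — branch into !((p -> s) && (!r && (p || (s || ((!q == q) || !(!r || !s))))))  //  (!q || !r).
  branch 1 (add !((p -> s) && (!r && (p || (s || ((!q == q) || !(!r || !s))))))):
    !((p -> s) && (!r && (p || (s || ((!q == q) || !(!r || !s)))))): β-rule — branch into !(p -> s)  //  !(!r && (p || (s || ((!q == q) || !(!r || !s))))).
      branch 1.1 (add !(p -> s)):
        !(p -> s): α-rule — add p, !s.
        ○ open, literals {p=true, s=false}.
      branch 1.2 (add !(!r && (p || (s || ((!q == q) || !(!r || !s)))))):
        !(!r && (p || (s || ((!q == q) || !(!r || !s))))): β-rule — branch into !!r  //  !(p || (s || ((!q == q) || !(!r || !s)))).
          branch 1.2.1 (add !!r):
            ○ open, literals {r=true}.
          branch 1.2.2 (add !(p || (s || ((!q == q) || !(!r || !s))))):
            !(p || (s || ((!q == q) || !(!r || !s)))): α-rule — add !p, !(s || ((!q == q) || !(!r || !s))).
            !(s || ((!q == q) || !(!r || !s))): α-rule — add !s, !((!q == q) || !(!r || !s)).
            !((!q == q) || !(!r || !s)): α-rule — add !(!q == q), !!(!r || !s).
            !(!q == q): β-rule — branch into !q, !q  //  !!q, q.
              branch 1.2.2.1 (add !q, !q):
                !!(!r || !s): β-rule — branch into !r  //  !s.
                  branch 1.2.2.1.1 (add !r):
                    ○ open, literals {p=false, q=false, r=false, s=false}.
                  branch 1.2.2.1.2 (add !s):
                    ○ open, literals {p=false, q=false, s=false}.
              branch 1.2.2.2 (add !!q, q):
                !!(!r || !s): β-rule — branch into !r  //  !s.
                  branch 1.2.2.2.1 (add !r):
                    ○ open, literals {p=false, q=true, r=false, s=false}.
                  branch 1.2.2.2.2 (add !s):
                    ○ open, literals {p=false, q=true, s=false}.
  branch 2 (add (!q || !r)):
    (!q || !r): β-rule — branch into !q  //  !r.
      branch 2.1 (add !q):
        ○ open, literals {q=false}.
      branch 2.2 (add !r):
        ○ open, literals {r=false}.
0 branches closed, 8 open.
An open branch gives a satisfying assignment: p=true, s=false.

Satisfiable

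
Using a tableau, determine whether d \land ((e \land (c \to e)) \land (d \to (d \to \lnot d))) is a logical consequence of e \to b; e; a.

No

Initial set: {T (e \to b); T e; T a; F (d \land ((e \land (c \to e)) \land (d \to (d \to \lnot d))))}.
T (e \to b): β-rule — branch into F e  //  T b.
  branch 1 (add F e):
    × closes — contains both e and \lnot e.
  branch 2 (add T b):
    F (d \land ((e \land (c \to e)) \land (d \to (d \to \lnot d)))): β-rule — branch into F d  //  F ((e \land (c \to e)) \land (d \to (d \to \lnot d))).
      branch 2.1 (add F d):
        ○ open, literals {a=1, b=1, d=0, e=1}.
      branch 2.2 (add F ((e \land (c \to e)) \land (d \to (d \to \lnot d)))):
        F ((e \land (c \to e)) \land (d \to (d \to \lnot d))): β-rule — branch into F (e \land (c \to e))  //  F (d \to (d \to \lnot d)).
          branch 2.2.1 (add F (e \land (c \to e))):
            F (e \land (c \to e)): β-rule — branch into F e  //  F (c \to e).
              branch 2.2.1.1 (add F e):
                × closes — contains both e and \lnot e.
              branch 2.2.1.2 (add F (c \to e)):
                F (c \to e): α-rule — add T c, F e.
                × closes — contains both e and \lnot e.
          branch 2.2.2 (add F (d \to (d \to \lnot d))):
            F (d \to (d \to \lnot d)): α-rule — add T d, F (d \to \lnot d).
            F (d \to \lnot d): α-rule — add T d, F \lnot d.
            ○ open, literals {a=1, b=1, d=1, e=1}.
3 branches closed, 2 open.
An open branch gives a countermodel: a=1, b=1, d=0, e=1 (unmentioned atoms arbitrary); the premises hold there but the conclusion fails.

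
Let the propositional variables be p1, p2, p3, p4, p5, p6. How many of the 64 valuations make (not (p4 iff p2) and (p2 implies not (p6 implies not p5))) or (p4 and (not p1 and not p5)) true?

Initial set: {((not (p4 iff p2) and (p2 implies not (p6 implies not p5))) or (p4 and (not p1 and not p5)))}.
((not (p4 iff p2) and (p2 implies not (p6 implies not p5))) or (p4 and (not p1 and not p5))): β-rule — branch into (not (p4 iff p2) and (p2 implies not (p6 implies not p5)))  //  (p4 and (not p1 and not p5)).
  branch 1 (add (not (p4 iff p2) and (p2 implies not (p6 implies not p5)))):
    (not (p4 iff p2) and (p2 implies not (p6 implies not p5))): α-rule — add not (p4 iff p2), (p2 implies not (p6 implies not p5)).
    not (p4 iff p2): β-rule — branch into p4, not p2  //  not p4, p2.
      branch 1.1 (add p4, not p2):
        (p2 implies not (p6 implies not p5)): β-rule — branch into not p2  //  not (p6 implies not p5).
          branch 1.1.1 (add not p2):
            ○ open, literals {p2=false, p4=true}.
          branch 1.1.2 (add not (p6 implies not p5)):
            not (p6 implies not p5): α-rule — add p6, not not p5.
            ○ open, literals {p2=false, p4=true, p5=true, p6=true}.
      branch 1.2 (add not p4, p2):
        (p2 implies not (p6 implies not p5)): β-rule — branch into not p2  //  not (p6 implies not p5).
          branch 1.2.1 (add not p2):
            × closes — contains both p2 and not p2.
          branch 1.2.2 (add not (p6 implies not p5)):
            not (p6 implies not p5): α-rule — add p6, not not p5.
            ○ open, literals {p2=true, p4=false, p5=true, p6=true}.
  branch 2 (add (p4 and (not p1 and not p5))):
    (p4 and (not p1 and not p5)): α-rule — add p4, (not p1 and not p5).
    (not p1 and not p5): α-rule — add not p1, not p5.
    ○ open, literals {p1=false, p4=true, p5=false}.
1 branch closed, 4 open.
Each open branch fixes some atoms; the unmentioned ones are free. Counting distinct full assignments: branch {p2=false, p4=true} (p1, p3, p5, p6) contributes 16 new; branch {p2=false, p4=true, p5=true, p6=true} (p1, p3) contributes 0 new; branch {p2=true, p4=false, p5=true, p6=true} (p1, p3) contributes 4 new; branch {p1=false, p4=true, p5=false} (p2, p3, p6) contributes 4 new. Total: 24.

24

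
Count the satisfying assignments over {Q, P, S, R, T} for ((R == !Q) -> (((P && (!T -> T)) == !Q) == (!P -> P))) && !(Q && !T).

Initial set: {(((R == !Q) -> (((P && (!T -> T)) == !Q) == (!P -> P))) && !(Q && !T))}.
(((R == !Q) -> (((P && (!T -> T)) == !Q) == (!P -> P))) && !(Q && !T)): α-rule — add ((R == !Q) -> (((P && (!T -> T)) == !Q) == (!P -> P))), !(Q && !T).
((R == !Q) -> (((P && (!T -> T)) == !Q) == (!P -> P))): β-rule — branch into !(R == !Q)  //  (((P && (!T -> T)) == !Q) == (!P -> P)).
  branch 1 (add !(R == !Q)):
    !(Q && !T): β-rule — branch into !Q  //  !!T.
      branch 1.1 (add !Q):
        !(R == !Q): β-rule — branch into R, !!Q  //  !R, !Q.
          branch 1.1.1 (add R, !!Q):
            × closes — contains both Q and !Q.
          branch 1.1.2 (add !R, !Q):
            ○ open, literals {Q=false, R=false}.
      branch 1.2 (add !!T):
        !(R == !Q): β-rule — branch into R, !!Q  //  !R, !Q.
          branch 1.2.1 (add R, !!Q):
            ○ open, literals {Q=true, R=true, T=true}.
          branch 1.2.2 (add !R, !Q):
            ○ open, literals {Q=false, R=false, T=true}.
  branch 2 (add (((P && (!T -> T)) == !Q) == (!P -> P))):
    !(Q && !T): β-rule — branch into !Q  //  !!T.
      branch 2.1 (add !Q):
        (((P && (!T -> T)) == !Q) == (!P -> P)): β-rule — branch into ((P && (!T -> T)) == !Q), (!P -> P)  //  !((P && (!T -> T)) == !Q), !(!P -> P).
          branch 2.1.1 (add ((P && (!T -> T)) == !Q), (!P -> P)):
            ((P && (!T -> T)) == !Q): β-rule — branch into (P && (!T -> T)), !Q  //  !(P && (!T -> T)), !!Q.
              branch 2.1.1.1 (add (P && (!T -> T)), !Q):
                (P && (!T -> T)): α-rule — add P, (!T -> T).
                (!P -> P): β-rule — branch into !!P  //  P.
                  branch 2.1.1.1.1 (add !!P):
                    (!T -> T): β-rule — branch into !!T  //  T.
                      branch 2.1.1.1.1.1 (add !!T):
                        ○ open, literals {P=true, Q=false, T=true}.
                      branch 2.1.1.1.1.2 (add T):
                        ○ open, literals {P=true, Q=false, T=true}.
                  branch 2.1.1.1.2 (add P):
                    (!T -> T): β-rule — branch into !!T  //  T.
                      branch 2.1.1.1.2.1 (add !!T):
                        ○ open, literals {P=true, Q=false, T=true}.
                      branch 2.1.1.1.2.2 (add T):
                        ○ open, literals {P=true, Q=false, T=true}.
              branch 2.1.1.2 (add !(P && (!T -> T)), !!Q):
                × closes — contains both Q and !Q.
          branch 2.1.2 (add !((P && (!T -> T)) == !Q), !(!P -> P)):
            !(!P -> P): α-rule — add !P, !P.
            !((P && (!T -> T)) == !Q): β-rule — branch into (P && (!T -> T)), !!Q  //  !(P && (!T -> T)), !Q.
              branch 2.1.2.1 (add (P && (!T -> T)), !!Q):
                × closes — contains both Q and !Q.
              branch 2.1.2.2 (add !(P && (!T -> T)), !Q):
                !(P && (!T -> T)): β-rule — branch into !P  //  !(!T -> T).
                  branch 2.1.2.2.1 (add !P):
                    ○ open, literals {P=false, Q=false}.
                  branch 2.1.2.2.2 (add !(!T -> T)):
                    !(!T -> T): α-rule — add !T, !T.
                    ○ open, literals {P=false, Q=false, T=false}.
      branch 2.2 (add !!T):
        (((P && (!T -> T)) == !Q) == (!P -> P)): β-rule — branch into ((P && (!T -> T)) == !Q), (!P -> P)  //  !((P && (!T -> T)) == !Q), !(!P -> P).
          branch 2.2.1 (add ((P && (!T -> T)) == !Q), (!P -> P)):
            ((P && (!T -> T)) == !Q): β-rule — branch into (P && (!T -> T)), !Q  //  !(P && (!T -> T)), !!Q.
              branch 2.2.1.1 (add (P && (!T -> T)), !Q):
                (P && (!T -> T)): α-rule — add P, (!T -> T).
                (!P -> P): β-rule — branch into !!P  //  P.
                  branch 2.2.1.1.1 (add !!P):
                    (!T -> T): β-rule — branch into !!T  //  T.
                      branch 2.2.1.1.1.1 (add !!T):
                        ○ open, literals {P=true, Q=false, T=true}.
                      branch 2.2.1.1.1.2 (add T):
                        ○ open, literals {P=true, Q=false, T=true}.
                  branch 2.2.1.1.2 (add P):
                    (!T -> T): β-rule — branch into !!T  //  T.
                      branch 2.2.1.1.2.1 (add !!T):
                        ○ open, literals {P=true, Q=false, T=true}.
                      branch 2.2.1.1.2.2 (add T):
                        ○ open, literals {P=true, Q=false, T=true}.
              branch 2.2.1.2 (add !(P && (!T -> T)), !!Q):
                (!P -> P): β-rule — branch into !!P  //  P.
                  branch 2.2.1.2.1 (add !!P):
                    !(P && (!T -> T)): β-rule — branch into !P  //  !(!T -> T).
                      branch 2.2.1.2.1.1 (add !P):
                        × closes — contains both P and !P.
                      branch 2.2.1.2.1.2 (add !(!T -> T)):
                        !(!T -> T): α-rule — add !T, !T.
                        × closes — contains both T and !T.
                  branch 2.2.1.2.2 (add P):
                    !(P && (!T -> T)): β-rule — branch into !P  //  !(!T -> T).
                      branch 2.2.1.2.2.1 (add !P):
                        × closes — contains both P and !P.
                      branch 2.2.1.2.2.2 (add !(!T -> T)):
                        !(!T -> T): α-rule — add !T, !T.
                        × closes — contains both T and !T.
          branch 2.2.2 (add !((P && (!T -> T)) == !Q), !(!P -> P)):
            !(!P -> P): α-rule — add !P, !P.
            !((P && (!T -> T)) == !Q): β-rule — branch into (P && (!T -> T)), !!Q  //  !(P && (!T -> T)), !Q.
              branch 2.2.2.1 (add (P && (!T -> T)), !!Q):
                (P && (!T -> T)): α-rule — add P, (!T -> T).
                × closes — contains both P and !P.
              branch 2.2.2.2 (add !(P && (!T -> T)), !Q):
                !(P && (!T -> T)): β-rule — branch into !P  //  !(!T -> T).
                  branch 2.2.2.2.1 (add !P):
                    ○ open, literals {P=false, Q=false, T=true}.
                  branch 2.2.2.2.2 (add !(!T -> T)):
                    !(!T -> T): α-rule — add !T, !T.
                    × closes — contains both T and !T.
9 branches closed, 14 open.
Each open branch fixes some atoms; the unmentioned ones are free. Counting distinct full assignments: branch {Q=false, R=false} (P, S, T) contributes 8 new; branch {Q=true, R=true, T=true} (P, S) contributes 4 new; branch {Q=false, R=false, T=true} (P, S) contributes 0 new; branch {P=true, Q=false, T=true} (S, R) contributes 2 new; branch {P=true, Q=false, T=true} (S, R) contributes 0 new; branch {P=true, Q=false, T=true} (S, R) contributes 0 new; branch {P=true, Q=false, T=true} (S, R) contributes 0 new; branch {P=false, Q=false} (S, R, T) contributes 4 new; branch {P=false, Q=false, T=false} (S, R) contributes 0 new; branch {P=true, Q=false, T=true} (S, R) contributes 0 new; branch {P=true, Q=false, T=true} (S, R) contributes 0 new; branch {P=true, Q=false, T=true} (S, R) contributes 0 new; branch {P=true, Q=false, T=true} (S, R) contributes 0 new; branch {P=false, Q=false, T=true} (S, R) contributes 0 new. Total: 18.

18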